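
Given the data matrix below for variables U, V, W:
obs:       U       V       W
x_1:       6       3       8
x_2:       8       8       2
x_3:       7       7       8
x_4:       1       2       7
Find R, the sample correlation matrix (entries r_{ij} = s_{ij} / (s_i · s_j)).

Step 1 — column means:
  mean(U) = (6 + 8 + 7 + 1) / 4 = 22/4 = 5.5
  mean(V) = (3 + 8 + 7 + 2) / 4 = 20/4 = 5
  mean(W) = (8 + 2 + 8 + 7) / 4 = 25/4 = 6.25

Step 2 — sample variances and covariances s[i,j] = (1/(n-1)) · Σ_k (x_{k,i} - mean_i) · (x_{k,j} - mean_j), with n-1 = 3:
  s[U,U] = ((0.5)·(0.5) + (2.5)·(2.5) + (1.5)·(1.5) + (-4.5)·(-4.5)) / 3 = 29/3 = 9.6667
  s[U,V] = ((0.5)·(-2) + (2.5)·(3) + (1.5)·(2) + (-4.5)·(-3)) / 3 = 23/3 = 7.6667
  s[U,W] = ((0.5)·(1.75) + (2.5)·(-4.25) + (1.5)·(1.75) + (-4.5)·(0.75)) / 3 = -10.5/3 = -3.5
  s[V,V] = ((-2)·(-2) + (3)·(3) + (2)·(2) + (-3)·(-3)) / 3 = 26/3 = 8.6667
  s[V,W] = ((-2)·(1.75) + (3)·(-4.25) + (2)·(1.75) + (-3)·(0.75)) / 3 = -15/3 = -5
  s[W,W] = ((1.75)·(1.75) + (-4.25)·(-4.25) + (1.75)·(1.75) + (0.75)·(0.75)) / 3 = 24.75/3 = 8.25
  Sample standard deviations s_i = √(s[i,i]):
  s(U) = √(9.6667) = 3.1091
  s(V) = √(8.6667) = 2.9439
  s(W) = √(8.25) = 2.8723

Step 3 — r_{ij} = s_{ij} / (s_i · s_j):
  r[U,U] = 1 (diagonal).
  r[U,V] = 7.6667 / (3.1091 · 2.9439) = 7.6667 / 9.153 = 0.8376
  r[U,W] = -3.5 / (3.1091 · 2.8723) = -3.5 / 8.9303 = -0.3919
  r[V,V] = 1 (diagonal).
  r[V,W] = -5 / (2.9439 · 2.8723) = -5 / 8.4558 = -0.5913
  r[W,W] = 1 (diagonal).

R is symmetric with unit diagonal. Assembling:

R = [[1, 0.8376, -0.3919],
 [0.8376, 1, -0.5913],
 [-0.3919, -0.5913, 1]]


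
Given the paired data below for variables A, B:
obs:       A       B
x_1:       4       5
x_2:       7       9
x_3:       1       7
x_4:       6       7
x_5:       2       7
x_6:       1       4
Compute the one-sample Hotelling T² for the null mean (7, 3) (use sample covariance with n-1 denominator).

Step 1 — sample mean vector:
  mean(A) = (4 + 7 + 1 + 6 + 2 + 1) / 6 = 21/6 = 3.5
  mean(B) = (5 + 9 + 7 + 7 + 7 + 4) / 6 = 39/6 = 6.5
  x̄ = (3.5, 6.5),  deviation x̄ - mu_0 = (3.5, 6.5) - (7, 3) = (-3.5, 3.5).

Step 2 — sample covariance matrix, S[i,j] = (1/(n-1)) · Σ_k (x_{k,i} - mean_i) · (x_{k,j} - mean_j), divisor n-1 = 5:
  S[A,A] = ((0.5)·(0.5) + (3.5)·(3.5) + (-2.5)·(-2.5) + (2.5)·(2.5) + (-1.5)·(-1.5) + (-2.5)·(-2.5)) / 5 = 33.5/5 = 6.7
  S[A,B] = ((0.5)·(-1.5) + (3.5)·(2.5) + (-2.5)·(0.5) + (2.5)·(0.5) + (-1.5)·(0.5) + (-2.5)·(-2.5)) / 5 = 13.5/5 = 2.7
  S[B,B] = ((-1.5)·(-1.5) + (2.5)·(2.5) + (0.5)·(0.5) + (0.5)·(0.5) + (0.5)·(0.5) + (-2.5)·(-2.5)) / 5 = 15.5/5 = 3.1
  S = [[6.7, 2.7],
 [2.7, 3.1]].

Step 3 — invert S. det(S) = 6.7·3.1 - (2.7)² = 13.48.
  S^{-1} = (1/det) · [[d, -b], [-b, a]] = [[0.23, -0.2003],
 [-0.2003, 0.497]].

Step 4 — quadratic form (x̄ - mu_0)^T · S^{-1} · (x̄ - mu_0):
  S^{-1} · (x̄ - mu_0) = (-1.5059, 2.4407),
  (x̄ - mu_0)^T · [...] = (-3.5)·(-1.5059) + (3.5)·(2.4407) = 13.8131.

Step 5 — scale by n: T² = 6 · 13.8131 = 82.8783.

T² ≈ 82.8783


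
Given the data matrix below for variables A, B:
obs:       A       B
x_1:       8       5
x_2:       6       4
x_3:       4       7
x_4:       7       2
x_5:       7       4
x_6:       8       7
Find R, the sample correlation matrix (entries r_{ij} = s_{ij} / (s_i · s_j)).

Step 1 — column means:
  mean(A) = (8 + 6 + 4 + 7 + 7 + 8) / 6 = 40/6 = 6.6667
  mean(B) = (5 + 4 + 7 + 2 + 4 + 7) / 6 = 29/6 = 4.8333

Step 2 — sample variances and covariances s[i,j] = (1/(n-1)) · Σ_k (x_{k,i} - mean_i) · (x_{k,j} - mean_j), with n-1 = 5:
  s[A,A] = ((1.3333)·(1.3333) + (-0.6667)·(-0.6667) + (-2.6667)·(-2.6667) + (0.3333)·(0.3333) + (0.3333)·(0.3333) + (1.3333)·(1.3333)) / 5 = 11.3333/5 = 2.2667
  s[A,B] = ((1.3333)·(0.1667) + (-0.6667)·(-0.8333) + (-2.6667)·(2.1667) + (0.3333)·(-2.8333) + (0.3333)·(-0.8333) + (1.3333)·(2.1667)) / 5 = -3.3333/5 = -0.6667
  s[B,B] = ((0.1667)·(0.1667) + (-0.8333)·(-0.8333) + (2.1667)·(2.1667) + (-2.8333)·(-2.8333) + (-0.8333)·(-0.8333) + (2.1667)·(2.1667)) / 5 = 18.8333/5 = 3.7667
  Sample standard deviations s_i = √(s[i,i]):
  s(A) = √(2.2667) = 1.5055
  s(B) = √(3.7667) = 1.9408

Step 3 — r_{ij} = s_{ij} / (s_i · s_j):
  r[A,A] = 1 (diagonal).
  r[A,B] = -0.6667 / (1.5055 · 1.9408) = -0.6667 / 2.9219 = -0.2282
  r[B,B] = 1 (diagonal).

R is symmetric with unit diagonal. Assembling:

R = [[1, -0.2282],
 [-0.2282, 1]]


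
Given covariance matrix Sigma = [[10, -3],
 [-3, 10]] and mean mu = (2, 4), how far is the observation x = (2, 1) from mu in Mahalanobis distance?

Step 1 — centre the observation: (x - mu) = (0, -3).

Step 2 — invert Sigma. det(Sigma) = 10·10 - (-3)² = 91.
  Sigma^{-1} = (1/det) · [[d, -b], [-b, a]] = [[0.1099, 0.033],
 [0.033, 0.1099]].

Step 3 — form the quadratic (x - mu)^T · Sigma^{-1} · (x - mu):
  Sigma^{-1} · (x - mu) = (-0.0989, -0.3297).
  (x - mu)^T · [Sigma^{-1} · (x - mu)] = (0)·(-0.0989) + (-3)·(-0.3297) = 0.989.

Step 4 — take square root: d = √(0.989) ≈ 0.9945.

d(x, mu) = √(0.989) ≈ 0.9945


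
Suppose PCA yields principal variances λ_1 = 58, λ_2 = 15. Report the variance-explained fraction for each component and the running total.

Step 1 — total variance = trace(Sigma) = Σ λ_i = 58 + 15 = 73.

Step 2 — fraction explained by component i = λ_i / Σ λ:
  PC1: 58/73 = 0.7945
  PC2: 15/73 = 0.2055

Step 3 — cumulative fraction after k components = (λ_1 + ... + λ_k) / Σ λ:
  k = 1: 58/73 = 0.7945
  k = 2: (58 + 15)/73 = 73/73 = 1

Summary (fraction, with percent):

explained: PC1 0.7945 (79.45%), PC2 0.2055 (20.55%);  cumulative: 0.7945, 1


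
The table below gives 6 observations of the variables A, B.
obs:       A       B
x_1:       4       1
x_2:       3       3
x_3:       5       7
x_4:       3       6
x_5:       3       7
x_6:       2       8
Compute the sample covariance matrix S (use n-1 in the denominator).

Step 1 — column means:
  mean(A) = (4 + 3 + 5 + 3 + 3 + 2) / 6 = 20/6 = 3.3333
  mean(B) = (1 + 3 + 7 + 6 + 7 + 8) / 6 = 32/6 = 5.3333

Step 2 — sample covariance S[i,j] = (1/(n-1)) · Σ_k (x_{k,i} - mean_i) · (x_{k,j} - mean_j), with n-1 = 5.
  S[A,A] = ((0.6667)·(0.6667) + (-0.3333)·(-0.3333) + (1.6667)·(1.6667) + (-0.3333)·(-0.3333) + (-0.3333)·(-0.3333) + (-1.3333)·(-1.3333)) / 5 = 5.3333/5 = 1.0667
  S[A,B] = ((0.6667)·(-4.3333) + (-0.3333)·(-2.3333) + (1.6667)·(1.6667) + (-0.3333)·(0.6667) + (-0.3333)·(1.6667) + (-1.3333)·(2.6667)) / 5 = -3.6667/5 = -0.7333
  S[B,B] = ((-4.3333)·(-4.3333) + (-2.3333)·(-2.3333) + (1.6667)·(1.6667) + (0.6667)·(0.6667) + (1.6667)·(1.6667) + (2.6667)·(2.6667)) / 5 = 37.3333/5 = 7.4667

S is symmetric (S[j,i] = S[i,j]). Assembling:

S = [[1.0667, -0.7333],
 [-0.7333, 7.4667]]


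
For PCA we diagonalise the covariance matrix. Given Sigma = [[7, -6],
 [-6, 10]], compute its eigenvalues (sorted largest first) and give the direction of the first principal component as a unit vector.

Step 1 — characteristic polynomial of 2×2 Sigma:
  det(Sigma - λI) = λ² - trace · λ + det = 0.
  trace = 7 + 10 = 17, det = 7·10 - (-6)² = 34.
Step 2 — discriminant:
  Δ = trace² - 4·det = 289 - 136 = 153.
Step 3 — eigenvalues:
  λ = (trace ± √Δ)/2 = (17 ± 12.3693)/2,
  λ_1 = 14.6847,  λ_2 = 2.3153.

Step 4 — unit eigenvector for λ_1: solve (Sigma - λ_1 I)v = 0. First row:
  (7 - 14.6847)·v_x + (-6)·v_y = 0, i.e. (-7.6847)·v_x + (-6)·v_y = 0,
  so v ∝ (b, λ_1 - a) = (-6, 7.6847); multiply by -1 so the first entry is positive: u = (6, -7.6847).
  ||u|| = √((6)² + (-7.6847)²) = √(95.054) ≈ 9.7496,
  v_1 = u/||u|| ≈ (0.6154, -0.7882) (||v_1|| = 1).

λ_1 = 14.6847,  λ_2 = 2.3153;  v_1 ≈ (0.6154, -0.7882)


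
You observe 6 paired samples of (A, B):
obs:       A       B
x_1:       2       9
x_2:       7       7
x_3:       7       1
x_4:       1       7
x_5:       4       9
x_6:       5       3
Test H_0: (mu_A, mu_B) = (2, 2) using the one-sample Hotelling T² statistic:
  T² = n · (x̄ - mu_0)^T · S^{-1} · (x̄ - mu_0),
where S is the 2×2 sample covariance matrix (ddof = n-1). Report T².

Step 1 — sample mean vector:
  mean(A) = (2 + 7 + 7 + 1 + 4 + 5) / 6 = 26/6 = 4.3333
  mean(B) = (9 + 7 + 1 + 7 + 9 + 3) / 6 = 36/6 = 6
  x̄ = (4.3333, 6),  deviation x̄ - mu_0 = (4.3333, 6) - (2, 2) = (2.3333, 4).

Step 2 — sample covariance matrix, S[i,j] = (1/(n-1)) · Σ_k (x_{k,i} - mean_i) · (x_{k,j} - mean_j), divisor n-1 = 5:
  S[A,A] = ((-2.3333)·(-2.3333) + (2.6667)·(2.6667) + (2.6667)·(2.6667) + (-3.3333)·(-3.3333) + (-0.3333)·(-0.3333) + (0.6667)·(0.6667)) / 5 = 31.3333/5 = 6.2667
  S[A,B] = ((-2.3333)·(3) + (2.6667)·(1) + (2.6667)·(-5) + (-3.3333)·(1) + (-0.3333)·(3) + (0.6667)·(-3)) / 5 = -24/5 = -4.8
  S[B,B] = ((3)·(3) + (1)·(1) + (-5)·(-5) + (1)·(1) + (3)·(3) + (-3)·(-3)) / 5 = 54/5 = 10.8
  S = [[6.2667, -4.8],
 [-4.8, 10.8]].

Step 3 — invert S. det(S) = 6.2667·10.8 - (-4.8)² = 44.64.
  S^{-1} = (1/det) · [[d, -b], [-b, a]] = [[0.2419, 0.1075],
 [0.1075, 0.1404]].

Step 4 — quadratic form (x̄ - mu_0)^T · S^{-1} · (x̄ - mu_0):
  S^{-1} · (x̄ - mu_0) = (0.9946, 0.8124),
  (x̄ - mu_0)^T · [...] = (2.3333)·(0.9946) + (4)·(0.8124) = 5.5705.

Step 5 — scale by n: T² = 6 · 5.5705 = 33.4229.

T² ≈ 33.4229


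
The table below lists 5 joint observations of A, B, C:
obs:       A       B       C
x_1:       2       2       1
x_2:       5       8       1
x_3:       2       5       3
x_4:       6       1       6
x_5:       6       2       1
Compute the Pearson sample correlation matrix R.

Step 1 — column means:
  mean(A) = (2 + 5 + 2 + 6 + 6) / 5 = 21/5 = 4.2
  mean(B) = (2 + 8 + 5 + 1 + 2) / 5 = 18/5 = 3.6
  mean(C) = (1 + 1 + 3 + 6 + 1) / 5 = 12/5 = 2.4

Step 2 — sample variances and covariances s[i,j] = (1/(n-1)) · Σ_k (x_{k,i} - mean_i) · (x_{k,j} - mean_j), with n-1 = 4:
  s[A,A] = ((-2.2)·(-2.2) + (0.8)·(0.8) + (-2.2)·(-2.2) + (1.8)·(1.8) + (1.8)·(1.8)) / 4 = 16.8/4 = 4.2
  s[A,B] = ((-2.2)·(-1.6) + (0.8)·(4.4) + (-2.2)·(1.4) + (1.8)·(-2.6) + (1.8)·(-1.6)) / 4 = -3.6/4 = -0.9
  s[A,C] = ((-2.2)·(-1.4) + (0.8)·(-1.4) + (-2.2)·(0.6) + (1.8)·(3.6) + (1.8)·(-1.4)) / 4 = 4.6/4 = 1.15
  s[B,B] = ((-1.6)·(-1.6) + (4.4)·(4.4) + (1.4)·(1.4) + (-2.6)·(-2.6) + (-1.6)·(-1.6)) / 4 = 33.2/4 = 8.3
  s[B,C] = ((-1.6)·(-1.4) + (4.4)·(-1.4) + (1.4)·(0.6) + (-2.6)·(3.6) + (-1.6)·(-1.4)) / 4 = -10.2/4 = -2.55
  s[C,C] = ((-1.4)·(-1.4) + (-1.4)·(-1.4) + (0.6)·(0.6) + (3.6)·(3.6) + (-1.4)·(-1.4)) / 4 = 19.2/4 = 4.8
  Sample standard deviations s_i = √(s[i,i]):
  s(A) = √(4.2) = 2.0494
  s(B) = √(8.3) = 2.881
  s(C) = √(4.8) = 2.1909

Step 3 — r_{ij} = s_{ij} / (s_i · s_j):
  r[A,A] = 1 (diagonal).
  r[A,B] = -0.9 / (2.0494 · 2.881) = -0.9 / 5.9042 = -0.1524
  r[A,C] = 1.15 / (2.0494 · 2.1909) = 1.15 / 4.49 = 0.2561
  r[B,B] = 1 (diagonal).
  r[B,C] = -2.55 / (2.881 · 2.1909) = -2.55 / 6.3119 = -0.404
  r[C,C] = 1 (diagonal).

R is symmetric with unit diagonal. Assembling:

R = [[1, -0.1524, 0.2561],
 [-0.1524, 1, -0.404],
 [0.2561, -0.404, 1]]


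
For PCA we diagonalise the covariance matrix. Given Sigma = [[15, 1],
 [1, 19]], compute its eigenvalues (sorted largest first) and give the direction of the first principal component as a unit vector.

Step 1 — characteristic polynomial of 2×2 Sigma:
  det(Sigma - λI) = λ² - trace · λ + det = 0.
  trace = 15 + 19 = 34, det = 15·19 - (1)² = 284.
Step 2 — discriminant:
  Δ = trace² - 4·det = 1156 - 1136 = 20.
Step 3 — eigenvalues:
  λ = (trace ± √Δ)/2 = (34 ± 4.4721)/2,
  λ_1 = 19.2361,  λ_2 = 14.7639.

Step 4 — unit eigenvector for λ_1: solve (Sigma - λ_1 I)v = 0. First row:
  (15 - 19.2361)·v_x + (1)·v_y = 0, i.e. (-4.2361)·v_x + (1)·v_y = 0,
  so v ∝ (b, λ_1 - a) = (1, 4.2361) = u.
  ||u|| = √((1)² + (4.2361)²) = √(18.9443) ≈ 4.3525,
  v_1 = u/||u|| ≈ (0.2298, 0.9732) (||v_1|| = 1).

λ_1 = 19.2361,  λ_2 = 14.7639;  v_1 ≈ (0.2298, 0.9732)


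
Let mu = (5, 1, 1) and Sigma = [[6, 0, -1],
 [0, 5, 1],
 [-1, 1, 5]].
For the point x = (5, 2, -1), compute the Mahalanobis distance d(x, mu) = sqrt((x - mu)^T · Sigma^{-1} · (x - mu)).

Step 1 — centre the observation: (x - mu) = (0, 1, -2).

Step 2 — invert Sigma (cofactor / det for 3×3, or solve directly):
  Sigma^{-1} = [[0.1727, -0.0072, 0.036],
 [-0.0072, 0.2086, -0.0432],
 [0.036, -0.0432, 0.2158]].

Step 3 — form the quadratic (x - mu)^T · Sigma^{-1} · (x - mu):
  Sigma^{-1} · (x - mu) = (-0.0791, 0.295, -0.4748).
  (x - mu)^T · [Sigma^{-1} · (x - mu)] = (0)·(-0.0791) + (1)·(0.295) + (-2)·(-0.4748) = 1.2446.

Step 4 — take square root: d = √(1.2446) ≈ 1.1156.

d(x, mu) = √(1.2446) ≈ 1.1156


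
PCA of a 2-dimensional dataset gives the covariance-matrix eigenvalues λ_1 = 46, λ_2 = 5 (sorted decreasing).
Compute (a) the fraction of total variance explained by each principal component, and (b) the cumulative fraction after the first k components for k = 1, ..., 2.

Step 1 — total variance = trace(Sigma) = Σ λ_i = 46 + 5 = 51.

Step 2 — fraction explained by component i = λ_i / Σ λ:
  PC1: 46/51 = 0.902
  PC2: 5/51 = 0.098

Step 3 — cumulative fraction after k components = (λ_1 + ... + λ_k) / Σ λ:
  k = 1: 46/51 = 0.902
  k = 2: (46 + 5)/51 = 51/51 = 1

Summary (fraction, with percent):

explained: PC1 0.902 (90.2%), PC2 0.098 (9.8%);  cumulative: 0.902, 1


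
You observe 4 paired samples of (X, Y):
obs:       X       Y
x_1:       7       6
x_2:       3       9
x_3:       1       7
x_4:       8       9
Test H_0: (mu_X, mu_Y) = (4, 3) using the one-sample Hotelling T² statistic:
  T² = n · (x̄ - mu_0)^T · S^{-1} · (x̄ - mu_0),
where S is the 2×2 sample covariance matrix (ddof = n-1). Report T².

Step 1 — sample mean vector:
  mean(X) = (7 + 3 + 1 + 8) / 4 = 19/4 = 4.75
  mean(Y) = (6 + 9 + 7 + 9) / 4 = 31/4 = 7.75
  x̄ = (4.75, 7.75),  deviation x̄ - mu_0 = (4.75, 7.75) - (4, 3) = (0.75, 4.75).

Step 2 — sample covariance matrix, S[i,j] = (1/(n-1)) · Σ_k (x_{k,i} - mean_i) · (x_{k,j} - mean_j), divisor n-1 = 3:
  S[X,X] = ((2.25)·(2.25) + (-1.75)·(-1.75) + (-3.75)·(-3.75) + (3.25)·(3.25)) / 3 = 32.75/3 = 10.9167
  S[X,Y] = ((2.25)·(-1.75) + (-1.75)·(1.25) + (-3.75)·(-0.75) + (3.25)·(1.25)) / 3 = 0.75/3 = 0.25
  S[Y,Y] = ((-1.75)·(-1.75) + (1.25)·(1.25) + (-0.75)·(-0.75) + (1.25)·(1.25)) / 3 = 6.75/3 = 2.25
  S = [[10.9167, 0.25],
 [0.25, 2.25]].

Step 3 — invert S. det(S) = 10.9167·2.25 - (0.25)² = 24.5.
  S^{-1} = (1/det) · [[d, -b], [-b, a]] = [[0.0918, -0.0102],
 [-0.0102, 0.4456]].

Step 4 — quadratic form (x̄ - mu_0)^T · S^{-1} · (x̄ - mu_0):
  S^{-1} · (x̄ - mu_0) = (0.0204, 2.1088),
  (x̄ - mu_0)^T · [...] = (0.75)·(0.0204) + (4.75)·(2.1088) = 10.0323.

Step 5 — scale by n: T² = 4 · 10.0323 = 40.1293.

T² ≈ 40.1293


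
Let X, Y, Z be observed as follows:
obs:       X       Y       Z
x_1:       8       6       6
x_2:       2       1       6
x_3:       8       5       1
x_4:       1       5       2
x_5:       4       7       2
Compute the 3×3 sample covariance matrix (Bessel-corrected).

Step 1 — column means:
  mean(X) = (8 + 2 + 8 + 1 + 4) / 5 = 23/5 = 4.6
  mean(Y) = (6 + 1 + 5 + 5 + 7) / 5 = 24/5 = 4.8
  mean(Z) = (6 + 6 + 1 + 2 + 2) / 5 = 17/5 = 3.4

Step 2 — sample covariance S[i,j] = (1/(n-1)) · Σ_k (x_{k,i} - mean_i) · (x_{k,j} - mean_j), with n-1 = 4.
  S[X,X] = ((3.4)·(3.4) + (-2.6)·(-2.6) + (3.4)·(3.4) + (-3.6)·(-3.6) + (-0.6)·(-0.6)) / 4 = 43.2/4 = 10.8
  S[X,Y] = ((3.4)·(1.2) + (-2.6)·(-3.8) + (3.4)·(0.2) + (-3.6)·(0.2) + (-0.6)·(2.2)) / 4 = 12.6/4 = 3.15
  S[X,Z] = ((3.4)·(2.6) + (-2.6)·(2.6) + (3.4)·(-2.4) + (-3.6)·(-1.4) + (-0.6)·(-1.4)) / 4 = -0.2/4 = -0.05
  S[Y,Y] = ((1.2)·(1.2) + (-3.8)·(-3.8) + (0.2)·(0.2) + (0.2)·(0.2) + (2.2)·(2.2)) / 4 = 20.8/4 = 5.2
  S[Y,Z] = ((1.2)·(2.6) + (-3.8)·(2.6) + (0.2)·(-2.4) + (0.2)·(-1.4) + (2.2)·(-1.4)) / 4 = -10.6/4 = -2.65
  S[Z,Z] = ((2.6)·(2.6) + (2.6)·(2.6) + (-2.4)·(-2.4) + (-1.4)·(-1.4) + (-1.4)·(-1.4)) / 4 = 23.2/4 = 5.8

S is symmetric (S[j,i] = S[i,j]). Assembling:

S = [[10.8, 3.15, -0.05],
 [3.15, 5.2, -2.65],
 [-0.05, -2.65, 5.8]]


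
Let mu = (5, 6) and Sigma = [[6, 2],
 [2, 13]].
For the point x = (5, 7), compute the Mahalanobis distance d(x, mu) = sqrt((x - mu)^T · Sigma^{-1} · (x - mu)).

Step 1 — centre the observation: (x - mu) = (0, 1).

Step 2 — invert Sigma. det(Sigma) = 6·13 - (2)² = 74.
  Sigma^{-1} = (1/det) · [[d, -b], [-b, a]] = [[0.1757, -0.027],
 [-0.027, 0.0811]].

Step 3 — form the quadratic (x - mu)^T · Sigma^{-1} · (x - mu):
  Sigma^{-1} · (x - mu) = (-0.027, 0.0811).
  (x - mu)^T · [Sigma^{-1} · (x - mu)] = (0)·(-0.027) + (1)·(0.0811) = 0.0811.

Step 4 — take square root: d = √(0.0811) ≈ 0.2847.

d(x, mu) = √(0.0811) ≈ 0.2847


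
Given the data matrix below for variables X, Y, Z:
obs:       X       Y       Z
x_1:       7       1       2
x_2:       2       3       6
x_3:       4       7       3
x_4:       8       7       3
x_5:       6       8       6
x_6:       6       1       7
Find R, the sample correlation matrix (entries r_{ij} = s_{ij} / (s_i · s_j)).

Step 1 — column means:
  mean(X) = (7 + 2 + 4 + 8 + 6 + 6) / 6 = 33/6 = 5.5
  mean(Y) = (1 + 3 + 7 + 7 + 8 + 1) / 6 = 27/6 = 4.5
  mean(Z) = (2 + 6 + 3 + 3 + 6 + 7) / 6 = 27/6 = 4.5

Step 2 — sample variances and covariances s[i,j] = (1/(n-1)) · Σ_k (x_{k,i} - mean_i) · (x_{k,j} - mean_j), with n-1 = 5:
  s[X,X] = ((1.5)·(1.5) + (-3.5)·(-3.5) + (-1.5)·(-1.5) + (2.5)·(2.5) + (0.5)·(0.5) + (0.5)·(0.5)) / 5 = 23.5/5 = 4.7
  s[X,Y] = ((1.5)·(-3.5) + (-3.5)·(-1.5) + (-1.5)·(2.5) + (2.5)·(2.5) + (0.5)·(3.5) + (0.5)·(-3.5)) / 5 = 2.5/5 = 0.5
  s[X,Z] = ((1.5)·(-2.5) + (-3.5)·(1.5) + (-1.5)·(-1.5) + (2.5)·(-1.5) + (0.5)·(1.5) + (0.5)·(2.5)) / 5 = -8.5/5 = -1.7
  s[Y,Y] = ((-3.5)·(-3.5) + (-1.5)·(-1.5) + (2.5)·(2.5) + (2.5)·(2.5) + (3.5)·(3.5) + (-3.5)·(-3.5)) / 5 = 51.5/5 = 10.3
  s[Y,Z] = ((-3.5)·(-2.5) + (-1.5)·(1.5) + (2.5)·(-1.5) + (2.5)·(-1.5) + (3.5)·(1.5) + (-3.5)·(2.5)) / 5 = -4.5/5 = -0.9
  s[Z,Z] = ((-2.5)·(-2.5) + (1.5)·(1.5) + (-1.5)·(-1.5) + (-1.5)·(-1.5) + (1.5)·(1.5) + (2.5)·(2.5)) / 5 = 21.5/5 = 4.3
  Sample standard deviations s_i = √(s[i,i]):
  s(X) = √(4.7) = 2.1679
  s(Y) = √(10.3) = 3.2094
  s(Z) = √(4.3) = 2.0736

Step 3 — r_{ij} = s_{ij} / (s_i · s_j):
  r[X,X] = 1 (diagonal).
  r[X,Y] = 0.5 / (2.1679 · 3.2094) = 0.5 / 6.9577 = 0.0719
  r[X,Z] = -1.7 / (2.1679 · 2.0736) = -1.7 / 4.4956 = -0.3782
  r[Y,Y] = 1 (diagonal).
  r[Y,Z] = -0.9 / (3.2094 · 2.0736) = -0.9 / 6.6551 = -0.1352
  r[Z,Z] = 1 (diagonal).

R is symmetric with unit diagonal. Assembling:

R = [[1, 0.0719, -0.3782],
 [0.0719, 1, -0.1352],
 [-0.3782, -0.1352, 1]]


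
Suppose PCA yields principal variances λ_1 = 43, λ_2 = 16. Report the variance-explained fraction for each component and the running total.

Step 1 — total variance = trace(Sigma) = Σ λ_i = 43 + 16 = 59.

Step 2 — fraction explained by component i = λ_i / Σ λ:
  PC1: 43/59 = 0.7288
  PC2: 16/59 = 0.2712

Step 3 — cumulative fraction after k components = (λ_1 + ... + λ_k) / Σ λ:
  k = 1: 43/59 = 0.7288
  k = 2: (43 + 16)/59 = 59/59 = 1

Summary (fraction, with percent):

explained: PC1 0.7288 (72.88%), PC2 0.2712 (27.12%);  cumulative: 0.7288, 1


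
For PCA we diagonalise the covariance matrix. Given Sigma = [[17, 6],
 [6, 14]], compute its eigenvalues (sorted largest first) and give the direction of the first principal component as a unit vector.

Step 1 — characteristic polynomial of 2×2 Sigma:
  det(Sigma - λI) = λ² - trace · λ + det = 0.
  trace = 17 + 14 = 31, det = 17·14 - (6)² = 202.
Step 2 — discriminant:
  Δ = trace² - 4·det = 961 - 808 = 153.
Step 3 — eigenvalues:
  λ = (trace ± √Δ)/2 = (31 ± 12.3693)/2,
  λ_1 = 21.6847,  λ_2 = 9.3153.

Step 4 — unit eigenvector for λ_1: solve (Sigma - λ_1 I)v = 0. First row:
  (17 - 21.6847)·v_x + (6)·v_y = 0, i.e. (-4.6847)·v_x + (6)·v_y = 0,
  so v ∝ (b, λ_1 - a) = (6, 4.6847) = u.
  ||u|| = √((6)² + (4.6847)²) = √(57.946) ≈ 7.6122,
  v_1 = u/||u|| ≈ (0.7882, 0.6154) (||v_1|| = 1).

λ_1 = 21.6847,  λ_2 = 9.3153;  v_1 ≈ (0.7882, 0.6154)


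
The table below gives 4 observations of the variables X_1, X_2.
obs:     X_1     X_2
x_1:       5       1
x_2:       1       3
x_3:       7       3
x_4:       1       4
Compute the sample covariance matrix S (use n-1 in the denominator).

Step 1 — column means:
  mean(X_1) = (5 + 1 + 7 + 1) / 4 = 14/4 = 3.5
  mean(X_2) = (1 + 3 + 3 + 4) / 4 = 11/4 = 2.75

Step 2 — sample covariance S[i,j] = (1/(n-1)) · Σ_k (x_{k,i} - mean_i) · (x_{k,j} - mean_j), with n-1 = 3.
  S[X_1,X_1] = ((1.5)·(1.5) + (-2.5)·(-2.5) + (3.5)·(3.5) + (-2.5)·(-2.5)) / 3 = 27/3 = 9
  S[X_1,X_2] = ((1.5)·(-1.75) + (-2.5)·(0.25) + (3.5)·(0.25) + (-2.5)·(1.25)) / 3 = -5.5/3 = -1.8333
  S[X_2,X_2] = ((-1.75)·(-1.75) + (0.25)·(0.25) + (0.25)·(0.25) + (1.25)·(1.25)) / 3 = 4.75/3 = 1.5833

S is symmetric (S[j,i] = S[i,j]). Assembling:

S = [[9, -1.8333],
 [-1.8333, 1.5833]]


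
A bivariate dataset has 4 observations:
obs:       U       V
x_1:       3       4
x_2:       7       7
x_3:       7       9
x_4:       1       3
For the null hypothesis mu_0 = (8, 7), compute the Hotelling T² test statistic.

Step 1 — sample mean vector:
  mean(U) = (3 + 7 + 7 + 1) / 4 = 18/4 = 4.5
  mean(V) = (4 + 7 + 9 + 3) / 4 = 23/4 = 5.75
  x̄ = (4.5, 5.75),  deviation x̄ - mu_0 = (4.5, 5.75) - (8, 7) = (-3.5, -1.25).

Step 2 — sample covariance matrix, S[i,j] = (1/(n-1)) · Σ_k (x_{k,i} - mean_i) · (x_{k,j} - mean_j), divisor n-1 = 3:
  S[U,U] = ((-1.5)·(-1.5) + (2.5)·(2.5) + (2.5)·(2.5) + (-3.5)·(-3.5)) / 3 = 27/3 = 9
  S[U,V] = ((-1.5)·(-1.75) + (2.5)·(1.25) + (2.5)·(3.25) + (-3.5)·(-2.75)) / 3 = 23.5/3 = 7.8333
  S[V,V] = ((-1.75)·(-1.75) + (1.25)·(1.25) + (3.25)·(3.25) + (-2.75)·(-2.75)) / 3 = 22.75/3 = 7.5833
  S = [[9, 7.8333],
 [7.8333, 7.5833]].

Step 3 — invert S. det(S) = 9·7.5833 - (7.8333)² = 6.8889.
  S^{-1} = (1/det) · [[d, -b], [-b, a]] = [[1.1008, -1.1371],
 [-1.1371, 1.3065]].

Step 4 — quadratic form (x̄ - mu_0)^T · S^{-1} · (x̄ - mu_0):
  S^{-1} · (x̄ - mu_0) = (-2.4315, 2.3468),
  (x̄ - mu_0)^T · [...] = (-3.5)·(-2.4315) + (-1.25)·(2.3468) = 5.5766.

Step 5 — scale by n: T² = 4 · 5.5766 = 22.3065.

T² ≈ 22.3065


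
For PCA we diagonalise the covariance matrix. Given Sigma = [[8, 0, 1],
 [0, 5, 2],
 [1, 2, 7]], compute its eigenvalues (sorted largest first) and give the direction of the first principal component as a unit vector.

Step 1 — characteristic polynomial p(λ) = det(λI - Sigma) = λ³ - tr·λ² + c_1·λ - det, where tr = trace, c_1 = sum of the principal 2×2 minors, det = det(Sigma):
  tr = 8 + 5 + 7 = 20,
  c_1 = (8·5 - (0)²) + (8·7 - (1)²) + (5·7 - (2)²) = 40 + 55 + 31 = 126,
  det = 8·(5·7 - (2)²) - (0)·((0)·7 - (2)·(1)) + (1)·((0)·(2) - 5·(1)) = 8·(31) - (0)·(-2) + (1)·(-5) = 243.
  So p(λ) = λ³ - 20λ² + 126λ - 243.
Step 2 — look for an integer root (rational root theorem: any rational root is an integer divisor of 243). Testing λ = 9:
  p(9) = 729 - 1620 + 1134 - 243 = 0  ✓
  Dividing out (λ - 9): p(λ) = (λ - 9)(λ² - 11λ + 27).
Step 3 — remaining eigenvalues from the quadratic λ² - 11λ + 27 = 0:
  Δ = 11² - 4·27 = 121 - 108 = 13,  λ = (11 ± √13)/2 = (11 ± 3.6056)/2 ≈ 7.3028 or 3.6972.
  Sorted: λ_1 = 9,  λ_2 = 7.3028,  λ_3 = 3.6972  (check: sum = 20 = tr ✓).

Step 4 — unit eigenvector for λ_1 = 9: v spans the null space of (Sigma - λ_1 I), whose rows are
  r_1 = (-1, 0, 1),  r_2 = (0, -4, 2),  r_3 = (1, 2, -2).
  v is orthogonal to every row, so take v ∝ r_1 × r_2 = ((0)·(2) - (1)·(-4), (1)·(0) - (-1)·(2), (-1)·(-4) - (0)·(0)) = (4, 2, 4).
  Rescale (divide by 2): u = (2, 1, 2).
  ||u|| = √((2)² + (1)² + (2)²) = √(9) = 3,  v_1 = u/||u|| ≈ (0.6667, 0.3333, 0.6667) (||v_1|| = 1).

λ_1 = 9,  λ_2 = 7.3028,  λ_3 = 3.6972;  v_1 ≈ (0.6667, 0.3333, 0.6667)


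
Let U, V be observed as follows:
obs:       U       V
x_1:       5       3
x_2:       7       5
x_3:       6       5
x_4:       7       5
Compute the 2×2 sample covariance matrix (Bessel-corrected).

Step 1 — column means:
  mean(U) = (5 + 7 + 6 + 7) / 4 = 25/4 = 6.25
  mean(V) = (3 + 5 + 5 + 5) / 4 = 18/4 = 4.5

Step 2 — sample covariance S[i,j] = (1/(n-1)) · Σ_k (x_{k,i} - mean_i) · (x_{k,j} - mean_j), with n-1 = 3.
  S[U,U] = ((-1.25)·(-1.25) + (0.75)·(0.75) + (-0.25)·(-0.25) + (0.75)·(0.75)) / 3 = 2.75/3 = 0.9167
  S[U,V] = ((-1.25)·(-1.5) + (0.75)·(0.5) + (-0.25)·(0.5) + (0.75)·(0.5)) / 3 = 2.5/3 = 0.8333
  S[V,V] = ((-1.5)·(-1.5) + (0.5)·(0.5) + (0.5)·(0.5) + (0.5)·(0.5)) / 3 = 3/3 = 1

S is symmetric (S[j,i] = S[i,j]). Assembling:

S = [[0.9167, 0.8333],
 [0.8333, 1]]


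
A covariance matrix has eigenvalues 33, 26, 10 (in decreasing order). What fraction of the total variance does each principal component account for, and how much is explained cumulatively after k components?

Step 1 — total variance = trace(Sigma) = Σ λ_i = 33 + 26 + 10 = 69.

Step 2 — fraction explained by component i = λ_i / Σ λ:
  PC1: 33/69 = 0.4783
  PC2: 26/69 = 0.3768
  PC3: 10/69 = 0.1449

Step 3 — cumulative fraction after k components = (λ_1 + ... + λ_k) / Σ λ:
  k = 1: 33/69 = 0.4783
  k = 2: (33 + 26)/69 = 59/69 = 0.8551
  k = 3: (33 + 26 + 10)/69 = 69/69 = 1

Summary (fraction, with percent):

explained: PC1 0.4783 (47.83%), PC2 0.3768 (37.68%), PC3 0.1449 (14.49%);  cumulative: 0.4783, 0.8551, 1


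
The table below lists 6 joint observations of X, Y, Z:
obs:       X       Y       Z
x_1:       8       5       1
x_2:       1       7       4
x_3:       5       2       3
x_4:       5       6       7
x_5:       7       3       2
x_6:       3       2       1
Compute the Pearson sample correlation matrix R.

Step 1 — column means:
  mean(X) = (8 + 1 + 5 + 5 + 7 + 3) / 6 = 29/6 = 4.8333
  mean(Y) = (5 + 7 + 2 + 6 + 3 + 2) / 6 = 25/6 = 4.1667
  mean(Z) = (1 + 4 + 3 + 7 + 2 + 1) / 6 = 18/6 = 3

Step 2 — sample variances and covariances s[i,j] = (1/(n-1)) · Σ_k (x_{k,i} - mean_i) · (x_{k,j} - mean_j), with n-1 = 5:
  s[X,X] = ((3.1667)·(3.1667) + (-3.8333)·(-3.8333) + (0.1667)·(0.1667) + (0.1667)·(0.1667) + (2.1667)·(2.1667) + (-1.8333)·(-1.8333)) / 5 = 32.8333/5 = 6.5667
  s[X,Y] = ((3.1667)·(0.8333) + (-3.8333)·(2.8333) + (0.1667)·(-2.1667) + (0.1667)·(1.8333) + (2.1667)·(-1.1667) + (-1.8333)·(-2.1667)) / 5 = -6.8333/5 = -1.3667
  s[X,Z] = ((3.1667)·(-2) + (-3.8333)·(1) + (0.1667)·(0) + (0.1667)·(4) + (2.1667)·(-1) + (-1.8333)·(-2)) / 5 = -8/5 = -1.6
  s[Y,Y] = ((0.8333)·(0.8333) + (2.8333)·(2.8333) + (-2.1667)·(-2.1667) + (1.8333)·(1.8333) + (-1.1667)·(-1.1667) + (-2.1667)·(-2.1667)) / 5 = 22.8333/5 = 4.5667
  s[Y,Z] = ((0.8333)·(-2) + (2.8333)·(1) + (-2.1667)·(0) + (1.8333)·(4) + (-1.1667)·(-1) + (-2.1667)·(-2)) / 5 = 14/5 = 2.8
  s[Z,Z] = ((-2)·(-2) + (1)·(1) + (0)·(0) + (4)·(4) + (-1)·(-1) + (-2)·(-2)) / 5 = 26/5 = 5.2
  Sample standard deviations s_i = √(s[i,i]):
  s(X) = √(6.5667) = 2.5626
  s(Y) = √(4.5667) = 2.137
  s(Z) = √(5.2) = 2.2804

Step 3 — r_{ij} = s_{ij} / (s_i · s_j):
  r[X,X] = 1 (diagonal).
  r[X,Y] = -1.3667 / (2.5626 · 2.137) = -1.3667 / 5.4761 = -0.2496
  r[X,Z] = -1.6 / (2.5626 · 2.2804) = -1.6 / 5.8435 = -0.2738
  r[Y,Y] = 1 (diagonal).
  r[Y,Z] = 2.8 / (2.137 · 2.2804) = 2.8 / 4.8731 = 0.5746
  r[Z,Z] = 1 (diagonal).

R is symmetric with unit diagonal. Assembling:

R = [[1, -0.2496, -0.2738],
 [-0.2496, 1, 0.5746],
 [-0.2738, 0.5746, 1]]


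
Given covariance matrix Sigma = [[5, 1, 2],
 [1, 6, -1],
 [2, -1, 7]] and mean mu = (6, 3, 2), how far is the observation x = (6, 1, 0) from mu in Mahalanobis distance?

Step 1 — centre the observation: (x - mu) = (0, -2, -2).

Step 2 — invert Sigma (cofactor / det for 3×3, or solve directly):
  Sigma^{-1} = [[0.2412, -0.0529, -0.0765],
 [-0.0529, 0.1824, 0.0412],
 [-0.0765, 0.0412, 0.1706]].

Step 3 — form the quadratic (x - mu)^T · Sigma^{-1} · (x - mu):
  Sigma^{-1} · (x - mu) = (0.2588, -0.4471, -0.4235).
  (x - mu)^T · [Sigma^{-1} · (x - mu)] = (0)·(0.2588) + (-2)·(-0.4471) + (-2)·(-0.4235) = 1.7412.

Step 4 — take square root: d = √(1.7412) ≈ 1.3195.

d(x, mu) = √(1.7412) ≈ 1.3195


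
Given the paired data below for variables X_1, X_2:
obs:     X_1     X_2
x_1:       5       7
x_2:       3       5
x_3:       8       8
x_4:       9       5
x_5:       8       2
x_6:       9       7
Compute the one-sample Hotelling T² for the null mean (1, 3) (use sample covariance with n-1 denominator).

Step 1 — sample mean vector:
  mean(X_1) = (5 + 3 + 8 + 9 + 8 + 9) / 6 = 42/6 = 7
  mean(X_2) = (7 + 5 + 8 + 5 + 2 + 7) / 6 = 34/6 = 5.6667
  x̄ = (7, 5.6667),  deviation x̄ - mu_0 = (7, 5.6667) - (1, 3) = (6, 2.6667).

Step 2 — sample covariance matrix, S[i,j] = (1/(n-1)) · Σ_k (x_{k,i} - mean_i) · (x_{k,j} - mean_j), divisor n-1 = 5:
  S[X_1,X_1] = ((-2)·(-2) + (-4)·(-4) + (1)·(1) + (2)·(2) + (1)·(1) + (2)·(2)) / 5 = 30/5 = 6
  S[X_1,X_2] = ((-2)·(1.3333) + (-4)·(-0.6667) + (1)·(2.3333) + (2)·(-0.6667) + (1)·(-3.6667) + (2)·(1.3333)) / 5 = 0/5 = 0
  S[X_2,X_2] = ((1.3333)·(1.3333) + (-0.6667)·(-0.6667) + (2.3333)·(2.3333) + (-0.6667)·(-0.6667) + (-3.6667)·(-3.6667) + (1.3333)·(1.3333)) / 5 = 23.3333/5 = 4.6667
  S = [[6, 0],
 [0, 4.6667]].

Step 3 — invert S. det(S) = 6·4.6667 - (0)² = 28.
  S^{-1} = (1/det) · [[d, -b], [-b, a]] = [[0.1667, 0],
 [0, 0.2143]].

Step 4 — quadratic form (x̄ - mu_0)^T · S^{-1} · (x̄ - mu_0):
  S^{-1} · (x̄ - mu_0) = (1, 0.5714),
  (x̄ - mu_0)^T · [...] = (6)·(1) + (2.6667)·(0.5714) = 7.5238.

Step 5 — scale by n: T² = 6 · 7.5238 = 45.1429.

T² ≈ 45.1429


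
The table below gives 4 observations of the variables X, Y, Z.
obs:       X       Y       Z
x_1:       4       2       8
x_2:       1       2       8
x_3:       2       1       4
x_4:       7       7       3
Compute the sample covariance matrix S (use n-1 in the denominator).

Step 1 — column means:
  mean(X) = (4 + 1 + 2 + 7) / 4 = 14/4 = 3.5
  mean(Y) = (2 + 2 + 1 + 7) / 4 = 12/4 = 3
  mean(Z) = (8 + 8 + 4 + 3) / 4 = 23/4 = 5.75

Step 2 — sample covariance S[i,j] = (1/(n-1)) · Σ_k (x_{k,i} - mean_i) · (x_{k,j} - mean_j), with n-1 = 3.
  S[X,X] = ((0.5)·(0.5) + (-2.5)·(-2.5) + (-1.5)·(-1.5) + (3.5)·(3.5)) / 3 = 21/3 = 7
  S[X,Y] = ((0.5)·(-1) + (-2.5)·(-1) + (-1.5)·(-2) + (3.5)·(4)) / 3 = 19/3 = 6.3333
  S[X,Z] = ((0.5)·(2.25) + (-2.5)·(2.25) + (-1.5)·(-1.75) + (3.5)·(-2.75)) / 3 = -11.5/3 = -3.8333
  S[Y,Y] = ((-1)·(-1) + (-1)·(-1) + (-2)·(-2) + (4)·(4)) / 3 = 22/3 = 7.3333
  S[Y,Z] = ((-1)·(2.25) + (-1)·(2.25) + (-2)·(-1.75) + (4)·(-2.75)) / 3 = -12/3 = -4
  S[Z,Z] = ((2.25)·(2.25) + (2.25)·(2.25) + (-1.75)·(-1.75) + (-2.75)·(-2.75)) / 3 = 20.75/3 = 6.9167

S is symmetric (S[j,i] = S[i,j]). Assembling:

S = [[7, 6.3333, -3.8333],
 [6.3333, 7.3333, -4],
 [-3.8333, -4, 6.9167]]


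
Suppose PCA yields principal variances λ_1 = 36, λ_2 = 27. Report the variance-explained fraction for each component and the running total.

Step 1 — total variance = trace(Sigma) = Σ λ_i = 36 + 27 = 63.

Step 2 — fraction explained by component i = λ_i / Σ λ:
  PC1: 36/63 = 0.5714
  PC2: 27/63 = 0.4286

Step 3 — cumulative fraction after k components = (λ_1 + ... + λ_k) / Σ λ:
  k = 1: 36/63 = 0.5714
  k = 2: (36 + 27)/63 = 63/63 = 1

Summary (fraction, with percent):

explained: PC1 0.5714 (57.14%), PC2 0.4286 (42.86%);  cumulative: 0.5714, 1


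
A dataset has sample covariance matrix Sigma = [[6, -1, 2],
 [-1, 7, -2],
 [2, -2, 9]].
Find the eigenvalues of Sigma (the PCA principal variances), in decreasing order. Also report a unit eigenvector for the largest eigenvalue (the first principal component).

Step 1 — characteristic polynomial p(λ) = det(λI - Sigma) = λ³ - tr·λ² + c_1·λ - det, where tr = trace, c_1 = sum of the principal 2×2 minors, det = det(Sigma):
  tr = 6 + 7 + 9 = 22,
  c_1 = (6·7 - (-1)²) + (6·9 - (2)²) + (7·9 - (-2)²) = 41 + 50 + 59 = 150,
  det = 6·(7·9 - (-2)²) - (-1)·((-1)·9 - (-2)·(2)) + (2)·((-1)·(-2) - 7·(2)) = 6·(59) - (-1)·(-5) + (2)·(-12) = 325.
  So p(λ) = λ³ - 22λ² + 150λ - 325.
Step 2 — look for an integer root (rational root theorem: any rational root is an integer divisor of 325). Testing λ = 5:
  p(5) = 125 - 550 + 750 - 325 = 0  ✓
  Dividing out (λ - 5): p(λ) = (λ - 5)(λ² - 17λ + 65).
Step 3 — remaining eigenvalues from the quadratic λ² - 17λ + 65 = 0:
  Δ = 17² - 4·65 = 289 - 260 = 29,  λ = (17 ± √29)/2 = (17 ± 5.3852)/2 ≈ 11.1926 or 5.8074.
  Sorted: λ_1 = 11.1926,  λ_2 = 5.8074,  λ_3 = 5  (check: sum = 22 = tr ✓).

Step 4 — unit eigenvector for λ_1 ≈ 11.1926: v spans the null space of (Sigma - λ_1 I), whose rows are
  r_1 = (-5.1926, -1, 2),  r_2 = (-1, -4.1926, -2),  r_3 = (2, -2, -2.1926).
  v is orthogonal to every row, so take v ∝ r_1 × r_2 = ((-1)·(-2) - (2)·(-4.1926), (2)·(-1) - (-5.1926)·(-2), (-5.1926)·(-4.1926) - (-1)·(-1)) ≈ (10.3852, -12.3852, 20.7703).
  Let u = (10.3852, -12.3852, 20.7703).
  ||u|| = √((10.3852)² + (-12.3852)² + (20.7703)²) = √(692.6505) ≈ 26.3183,  v_1 = u/||u|| ≈ (0.3946, -0.4706, 0.7892) (||v_1|| = 1).

λ_1 = 11.1926,  λ_2 = 5.8074,  λ_3 = 5;  v_1 ≈ (0.3946, -0.4706, 0.7892)


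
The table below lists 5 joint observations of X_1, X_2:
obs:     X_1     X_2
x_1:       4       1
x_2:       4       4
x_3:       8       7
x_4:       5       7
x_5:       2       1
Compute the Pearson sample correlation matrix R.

Step 1 — column means:
  mean(X_1) = (4 + 4 + 8 + 5 + 2) / 5 = 23/5 = 4.6
  mean(X_2) = (1 + 4 + 7 + 7 + 1) / 5 = 20/5 = 4

Step 2 — sample variances and covariances s[i,j] = (1/(n-1)) · Σ_k (x_{k,i} - mean_i) · (x_{k,j} - mean_j), with n-1 = 4:
  s[X_1,X_1] = ((-0.6)·(-0.6) + (-0.6)·(-0.6) + (3.4)·(3.4) + (0.4)·(0.4) + (-2.6)·(-2.6)) / 4 = 19.2/4 = 4.8
  s[X_1,X_2] = ((-0.6)·(-3) + (-0.6)·(0) + (3.4)·(3) + (0.4)·(3) + (-2.6)·(-3)) / 4 = 21/4 = 5.25
  s[X_2,X_2] = ((-3)·(-3) + (0)·(0) + (3)·(3) + (3)·(3) + (-3)·(-3)) / 4 = 36/4 = 9
  Sample standard deviations s_i = √(s[i,i]):
  s(X_1) = √(4.8) = 2.1909
  s(X_2) = √(9) = 3

Step 3 — r_{ij} = s_{ij} / (s_i · s_j):
  r[X_1,X_1] = 1 (diagonal).
  r[X_1,X_2] = 5.25 / (2.1909 · 3) = 5.25 / 6.5727 = 0.7988
  r[X_2,X_2] = 1 (diagonal).

R is symmetric with unit diagonal. Assembling:

R = [[1, 0.7988],
 [0.7988, 1]]


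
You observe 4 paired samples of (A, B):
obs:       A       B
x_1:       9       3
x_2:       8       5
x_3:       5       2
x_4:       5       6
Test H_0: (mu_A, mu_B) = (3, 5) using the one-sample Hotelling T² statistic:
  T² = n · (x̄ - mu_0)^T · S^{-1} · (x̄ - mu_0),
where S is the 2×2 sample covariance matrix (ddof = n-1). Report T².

Step 1 — sample mean vector:
  mean(A) = (9 + 8 + 5 + 5) / 4 = 27/4 = 6.75
  mean(B) = (3 + 5 + 2 + 6) / 4 = 16/4 = 4
  x̄ = (6.75, 4),  deviation x̄ - mu_0 = (6.75, 4) - (3, 5) = (3.75, -1).

Step 2 — sample covariance matrix, S[i,j] = (1/(n-1)) · Σ_k (x_{k,i} - mean_i) · (x_{k,j} - mean_j), divisor n-1 = 3:
  S[A,A] = ((2.25)·(2.25) + (1.25)·(1.25) + (-1.75)·(-1.75) + (-1.75)·(-1.75)) / 3 = 12.75/3 = 4.25
  S[A,B] = ((2.25)·(-1) + (1.25)·(1) + (-1.75)·(-2) + (-1.75)·(2)) / 3 = -1/3 = -0.3333
  S[B,B] = ((-1)·(-1) + (1)·(1) + (-2)·(-2) + (2)·(2)) / 3 = 10/3 = 3.3333
  S = [[4.25, -0.3333],
 [-0.3333, 3.3333]].

Step 3 — invert S. det(S) = 4.25·3.3333 - (-0.3333)² = 14.0556.
  S^{-1} = (1/det) · [[d, -b], [-b, a]] = [[0.2372, 0.0237],
 [0.0237, 0.3024]].

Step 4 — quadratic form (x̄ - mu_0)^T · S^{-1} · (x̄ - mu_0):
  S^{-1} · (x̄ - mu_0) = (0.8656, -0.2134),
  (x̄ - mu_0)^T · [...] = (3.75)·(0.8656) + (-1)·(-0.2134) = 3.4595.

Step 5 — scale by n: T² = 4 · 3.4595 = 13.8379.

T² ≈ 13.8379


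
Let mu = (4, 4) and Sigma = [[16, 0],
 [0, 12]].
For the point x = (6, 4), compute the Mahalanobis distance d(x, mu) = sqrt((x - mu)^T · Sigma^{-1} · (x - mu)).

Step 1 — centre the observation: (x - mu) = (2, 0).

Step 2 — invert Sigma. det(Sigma) = 16·12 - (0)² = 192.
  Sigma^{-1} = (1/det) · [[d, -b], [-b, a]] = [[0.0625, 0],
 [0, 0.0833]].

Step 3 — form the quadratic (x - mu)^T · Sigma^{-1} · (x - mu):
  Sigma^{-1} · (x - mu) = (0.125, 0).
  (x - mu)^T · [Sigma^{-1} · (x - mu)] = (2)·(0.125) + (0)·(0) = 0.25.

Step 4 — take square root: d = √(0.25) ≈ 0.5.

d(x, mu) = √(0.25) ≈ 0.5


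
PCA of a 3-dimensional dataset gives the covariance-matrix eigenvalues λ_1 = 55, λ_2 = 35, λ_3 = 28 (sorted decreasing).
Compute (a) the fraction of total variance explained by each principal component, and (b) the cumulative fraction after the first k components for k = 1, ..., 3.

Step 1 — total variance = trace(Sigma) = Σ λ_i = 55 + 35 + 28 = 118.

Step 2 — fraction explained by component i = λ_i / Σ λ:
  PC1: 55/118 = 0.4661
  PC2: 35/118 = 0.2966
  PC3: 28/118 = 0.2373

Step 3 — cumulative fraction after k components = (λ_1 + ... + λ_k) / Σ λ:
  k = 1: 55/118 = 0.4661
  k = 2: (55 + 35)/118 = 90/118 = 0.7627
  k = 3: (55 + 35 + 28)/118 = 118/118 = 1

Summary (fraction, with percent):

explained: PC1 0.4661 (46.61%), PC2 0.2966 (29.66%), PC3 0.2373 (23.73%);  cumulative: 0.4661, 0.7627, 1


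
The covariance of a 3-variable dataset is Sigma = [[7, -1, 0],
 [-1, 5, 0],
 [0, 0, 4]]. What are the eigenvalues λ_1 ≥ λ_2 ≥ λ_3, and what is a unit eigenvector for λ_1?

Step 1 — characteristic polynomial p(λ) = det(λI - Sigma) = λ³ - tr·λ² + c_1·λ - det, where tr = trace, c_1 = sum of the principal 2×2 minors, det = det(Sigma):
  tr = 7 + 5 + 4 = 16,
  c_1 = (7·5 - (-1)²) + (7·4 - (0)²) + (5·4 - (0)²) = 34 + 28 + 20 = 82,
  det = 7·(5·4 - (0)²) - (-1)·((-1)·4 - (0)·(0)) + (0)·((-1)·(0) - 5·(0)) = 7·(20) - (-1)·(-4) + (0)·(0) = 136.
  So p(λ) = λ³ - 16λ² + 82λ - 136.
Step 2 — look for an integer root (rational root theorem: any rational root is an integer divisor of 136). Testing λ = 4:
  p(4) = 64 - 256 + 328 - 136 = 0  ✓
  Dividing out (λ - 4): p(λ) = (λ - 4)(λ² - 12λ + 34).
Step 3 — remaining eigenvalues from the quadratic λ² - 12λ + 34 = 0:
  Δ = 12² - 4·34 = 144 - 136 = 8,  λ = (12 ± √8)/2 = (12 ± 2.8284)/2 ≈ 7.4142 or 4.5858.
  Sorted: λ_1 = 7.4142,  λ_2 = 4.5858,  λ_3 = 4  (check: sum = 16 = tr ✓).

Step 4 — unit eigenvector for λ_1 ≈ 7.4142: v spans the null space of (Sigma - λ_1 I), whose rows are
  r_1 = (-0.4142, -1, 0),  r_2 = (-1, -2.4142, 0),  r_3 = (0, 0, -3.4142).
  v is orthogonal to every row, so take v ∝ r_1 × r_3 = ((-1)·(-3.4142) - (0)·(0), (0)·(0) - (-0.4142)·(-3.4142), (-0.4142)·(0) - (-1)·(0)) ≈ (3.4142, -1.4142, 0).
  Let u = (3.4142, -1.4142, 0).
  ||u|| = √((3.4142)² + (-1.4142)² + (0)²) = √(13.6569) ≈ 3.6955,  v_1 = u/||u|| ≈ (0.9239, -0.3827, 0) (||v_1|| = 1).

λ_1 = 7.4142,  λ_2 = 4.5858,  λ_3 = 4;  v_1 ≈ (0.9239, -0.3827, 0)


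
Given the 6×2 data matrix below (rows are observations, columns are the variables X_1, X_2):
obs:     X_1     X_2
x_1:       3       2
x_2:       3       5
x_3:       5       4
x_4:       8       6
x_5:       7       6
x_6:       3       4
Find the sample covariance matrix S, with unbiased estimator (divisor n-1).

Step 1 — column means:
  mean(X_1) = (3 + 3 + 5 + 8 + 7 + 3) / 6 = 29/6 = 4.8333
  mean(X_2) = (2 + 5 + 4 + 6 + 6 + 4) / 6 = 27/6 = 4.5

Step 2 — sample covariance S[i,j] = (1/(n-1)) · Σ_k (x_{k,i} - mean_i) · (x_{k,j} - mean_j), with n-1 = 5.
  S[X_1,X_1] = ((-1.8333)·(-1.8333) + (-1.8333)·(-1.8333) + (0.1667)·(0.1667) + (3.1667)·(3.1667) + (2.1667)·(2.1667) + (-1.8333)·(-1.8333)) / 5 = 24.8333/5 = 4.9667
  S[X_1,X_2] = ((-1.8333)·(-2.5) + (-1.8333)·(0.5) + (0.1667)·(-0.5) + (3.1667)·(1.5) + (2.1667)·(1.5) + (-1.8333)·(-0.5)) / 5 = 12.5/5 = 2.5
  S[X_2,X_2] = ((-2.5)·(-2.5) + (0.5)·(0.5) + (-0.5)·(-0.5) + (1.5)·(1.5) + (1.5)·(1.5) + (-0.5)·(-0.5)) / 5 = 11.5/5 = 2.3

S is symmetric (S[j,i] = S[i,j]). Assembling:

S = [[4.9667, 2.5],
 [2.5, 2.3]]
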